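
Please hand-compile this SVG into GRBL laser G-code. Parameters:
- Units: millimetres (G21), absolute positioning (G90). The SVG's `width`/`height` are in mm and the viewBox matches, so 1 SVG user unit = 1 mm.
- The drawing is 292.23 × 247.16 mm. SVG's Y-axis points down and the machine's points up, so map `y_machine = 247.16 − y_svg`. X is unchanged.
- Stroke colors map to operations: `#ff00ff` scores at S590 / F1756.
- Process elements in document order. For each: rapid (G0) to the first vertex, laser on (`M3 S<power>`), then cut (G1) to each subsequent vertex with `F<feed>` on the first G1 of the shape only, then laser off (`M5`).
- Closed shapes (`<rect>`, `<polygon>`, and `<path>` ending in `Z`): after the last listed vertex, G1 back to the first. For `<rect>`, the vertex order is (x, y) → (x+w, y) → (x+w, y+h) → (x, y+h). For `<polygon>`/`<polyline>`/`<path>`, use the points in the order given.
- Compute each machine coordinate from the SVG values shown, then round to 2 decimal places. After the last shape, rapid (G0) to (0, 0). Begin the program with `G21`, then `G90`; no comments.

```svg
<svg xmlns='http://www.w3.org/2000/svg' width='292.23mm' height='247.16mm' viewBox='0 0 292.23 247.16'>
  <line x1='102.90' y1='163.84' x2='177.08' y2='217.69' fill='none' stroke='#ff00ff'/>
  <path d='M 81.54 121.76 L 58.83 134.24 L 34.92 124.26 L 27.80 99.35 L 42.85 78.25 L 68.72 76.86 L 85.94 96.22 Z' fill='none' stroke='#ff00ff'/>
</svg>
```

1 u = 1 mm; y_m = 247.16 − y.

[1] `<line>` line segment, #ff00ff→score S590 F1756: (102.90,83.32) → (177.08,29.47)

[2] `<path>` regular polygon, #ff00ff→score S590 F1756: (81.54,125.40) → (58.83,112.92) → (34.92,122.90) → (27.80,147.81) → (42.85,168.91) → (68.72,170.30) → (85.94,150.94) → (81.54,125.40) (closed)

G21
G90
G0 X102.90 Y83.32
M3 S590
G1 X177.08 Y29.47 F1756
M5
G0 X81.54 Y125.40
M3 S590
G1 X58.83 Y112.92 F1756
G1 X34.92 Y122.90
G1 X27.80 Y147.81
G1 X42.85 Y168.91
G1 X68.72 Y170.30
G1 X85.94 Y150.94
G1 X81.54 Y125.40
M5
G0 X0.00 Y0.00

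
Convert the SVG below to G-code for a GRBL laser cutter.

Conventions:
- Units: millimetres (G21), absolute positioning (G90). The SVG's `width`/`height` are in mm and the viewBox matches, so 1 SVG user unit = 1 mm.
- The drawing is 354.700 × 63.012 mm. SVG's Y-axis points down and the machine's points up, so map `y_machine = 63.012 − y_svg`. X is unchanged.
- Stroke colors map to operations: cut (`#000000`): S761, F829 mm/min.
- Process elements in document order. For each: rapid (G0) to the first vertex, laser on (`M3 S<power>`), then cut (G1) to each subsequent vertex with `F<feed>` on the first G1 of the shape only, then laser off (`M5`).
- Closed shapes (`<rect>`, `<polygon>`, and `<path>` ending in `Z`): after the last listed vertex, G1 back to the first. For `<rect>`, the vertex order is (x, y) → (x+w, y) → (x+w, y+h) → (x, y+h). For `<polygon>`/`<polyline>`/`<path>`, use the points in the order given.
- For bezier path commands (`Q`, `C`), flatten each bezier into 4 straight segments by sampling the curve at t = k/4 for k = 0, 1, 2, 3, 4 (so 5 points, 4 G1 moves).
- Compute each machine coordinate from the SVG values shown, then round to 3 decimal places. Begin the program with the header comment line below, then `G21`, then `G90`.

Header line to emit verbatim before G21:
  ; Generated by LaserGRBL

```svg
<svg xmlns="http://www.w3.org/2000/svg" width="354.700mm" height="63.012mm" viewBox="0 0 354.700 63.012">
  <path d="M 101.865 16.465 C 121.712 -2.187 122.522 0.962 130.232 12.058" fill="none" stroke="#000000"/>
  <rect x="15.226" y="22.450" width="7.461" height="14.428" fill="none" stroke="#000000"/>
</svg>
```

viewBox `0 0 354.700 63.012` with mm width/height → 1 unit = 1 mm. Flip: y_m = 63.012 − y_svg.

**Shape 1** — `<path>` cubic bezier, stroke `#000000` → cut (S761, F829). Control points (SVG): P0=(101.865,16.465), P1=(121.712,-2.187), P2=(122.522,0.962), P3=(130.232,12.058); sampled at t=k/4. Machine vertices: (101.865,46.547) → (113.586,56.665) → (120.600,59.906) → (125.338,57.569) → (130.232,50.954). Open path.

**Shape 2** — `<rect>` rectangle, stroke `#000000` → cut (S761, F829). Machine vertices: (15.226,40.562) → (22.687,40.562) → (22.687,26.134) → (15.226,26.134) → (15.226,40.562). Closed: final G1 returns to the first vertex.

; Generated by LaserGRBL
G21
G90
G0 X101.865 Y46.547
M3 S761
G1 X113.586 Y56.665 F829
G1 X120.600 Y59.906
G1 X125.338 Y57.569
G1 X130.232 Y50.954
M5
G0 X15.226 Y40.562
M3 S761
G1 X22.687 Y40.562 F829
G1 X22.687 Y26.134
G1 X15.226 Y26.134
G1 X15.226 Y40.562
M5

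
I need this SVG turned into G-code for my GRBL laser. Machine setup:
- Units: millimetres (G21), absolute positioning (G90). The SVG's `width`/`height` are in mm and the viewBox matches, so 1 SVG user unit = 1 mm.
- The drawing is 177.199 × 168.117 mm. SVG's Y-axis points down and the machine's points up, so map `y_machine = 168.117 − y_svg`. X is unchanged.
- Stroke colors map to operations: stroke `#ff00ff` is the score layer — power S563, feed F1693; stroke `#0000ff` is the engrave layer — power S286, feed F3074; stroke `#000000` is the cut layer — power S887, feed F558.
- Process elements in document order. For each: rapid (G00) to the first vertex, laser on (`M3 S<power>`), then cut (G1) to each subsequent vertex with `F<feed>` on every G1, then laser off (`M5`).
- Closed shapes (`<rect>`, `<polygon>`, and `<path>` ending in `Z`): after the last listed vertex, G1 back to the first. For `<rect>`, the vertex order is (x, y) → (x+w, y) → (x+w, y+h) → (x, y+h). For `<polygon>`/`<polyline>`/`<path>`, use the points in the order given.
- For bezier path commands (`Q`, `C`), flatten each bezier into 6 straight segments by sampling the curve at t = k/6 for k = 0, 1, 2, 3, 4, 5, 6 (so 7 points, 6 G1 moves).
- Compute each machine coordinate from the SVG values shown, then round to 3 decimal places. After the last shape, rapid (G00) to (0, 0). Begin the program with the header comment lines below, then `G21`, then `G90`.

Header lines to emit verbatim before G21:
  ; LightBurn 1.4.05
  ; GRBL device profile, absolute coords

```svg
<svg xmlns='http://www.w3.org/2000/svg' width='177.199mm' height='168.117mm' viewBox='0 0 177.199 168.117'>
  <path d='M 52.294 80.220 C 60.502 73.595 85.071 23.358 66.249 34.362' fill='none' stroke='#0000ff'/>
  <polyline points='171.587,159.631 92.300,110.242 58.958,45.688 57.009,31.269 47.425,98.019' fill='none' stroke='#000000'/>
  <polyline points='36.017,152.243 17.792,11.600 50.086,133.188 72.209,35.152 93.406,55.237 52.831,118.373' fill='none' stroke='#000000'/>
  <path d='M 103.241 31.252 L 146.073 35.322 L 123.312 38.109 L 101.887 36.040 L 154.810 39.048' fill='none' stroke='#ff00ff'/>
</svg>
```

; LightBurn 1.4.05
; GRBL device profile, absolute coords
G21
G90
G00 X52.294 Y87.897
M3 S286
G1 X57.485 Y94.358 F3074
G1 X63.743 Y105.176 F3074
G1 X69.408 Y117.437 F3074
G1 X72.820 Y128.229 F3074
G1 X72.321 Y134.639 F3074
G1 X66.249 Y133.755 F3074
M5
G00 X171.587 Y8.486
M3 S887
G1 X92.300 Y57.875 F558
G1 X58.958 Y122.429 F558
G1 X57.009 Y136.848 F558
G1 X47.425 Y70.098 F558
M5
G00 X36.017 Y15.874
M3 S887
G1 X17.792 Y156.517 F558
G1 X50.086 Y34.929 F558
G1 X72.209 Y132.965 F558
G1 X93.406 Y112.880 F558
G1 X52.831 Y49.744 F558
M5
G00 X103.241 Y136.865
M3 S563
G1 X146.073 Y132.795 F1693
G1 X123.312 Y130.008 F1693
G1 X101.887 Y132.077 F1693
G1 X154.810 Y129.069 F1693
M5
G00 X0.000 Y0.000

viewBox `0 0 177.199 168.117` with mm width/height → 1 unit = 1 mm. Flip: y_m = 168.117 − y_svg.

**Shape 1** — `<path>` cubic bezier, stroke `#0000ff` → engrave (S286, F3074). Control points (SVG): P0=(52.294,80.220), P1=(60.502,73.595), P2=(85.071,23.358), P3=(66.249,34.362); sampled at t=k/6. Machine vertices: (52.294,87.897) → (57.485,94.358) → (63.743,105.176) → (69.408,117.437) → (72.820,128.229) → (72.321,134.639) → (66.249,133.755). Open path.

**Shape 2** — `<polyline>` open polyline, stroke `#000000` → cut (S887, F558). Machine vertices: (171.587,8.486) → (92.300,57.875) → (58.958,122.429) → (57.009,136.848) → (47.425,70.098). Open path.

**Shape 3** — `<polyline>` open polyline, stroke `#000000` → cut (S887, F558). Machine vertices: (36.017,15.874) → (17.792,156.517) → (50.086,34.929) → (72.209,132.965) → (93.406,112.880) → (52.831,49.744). Open path.

**Shape 4** — `<path>` open polyline, stroke `#ff00ff` → score (S563, F1693). Machine vertices: (103.241,136.865) → (146.073,132.795) → (123.312,130.008) → (101.887,132.077) → (154.810,129.069). Open path.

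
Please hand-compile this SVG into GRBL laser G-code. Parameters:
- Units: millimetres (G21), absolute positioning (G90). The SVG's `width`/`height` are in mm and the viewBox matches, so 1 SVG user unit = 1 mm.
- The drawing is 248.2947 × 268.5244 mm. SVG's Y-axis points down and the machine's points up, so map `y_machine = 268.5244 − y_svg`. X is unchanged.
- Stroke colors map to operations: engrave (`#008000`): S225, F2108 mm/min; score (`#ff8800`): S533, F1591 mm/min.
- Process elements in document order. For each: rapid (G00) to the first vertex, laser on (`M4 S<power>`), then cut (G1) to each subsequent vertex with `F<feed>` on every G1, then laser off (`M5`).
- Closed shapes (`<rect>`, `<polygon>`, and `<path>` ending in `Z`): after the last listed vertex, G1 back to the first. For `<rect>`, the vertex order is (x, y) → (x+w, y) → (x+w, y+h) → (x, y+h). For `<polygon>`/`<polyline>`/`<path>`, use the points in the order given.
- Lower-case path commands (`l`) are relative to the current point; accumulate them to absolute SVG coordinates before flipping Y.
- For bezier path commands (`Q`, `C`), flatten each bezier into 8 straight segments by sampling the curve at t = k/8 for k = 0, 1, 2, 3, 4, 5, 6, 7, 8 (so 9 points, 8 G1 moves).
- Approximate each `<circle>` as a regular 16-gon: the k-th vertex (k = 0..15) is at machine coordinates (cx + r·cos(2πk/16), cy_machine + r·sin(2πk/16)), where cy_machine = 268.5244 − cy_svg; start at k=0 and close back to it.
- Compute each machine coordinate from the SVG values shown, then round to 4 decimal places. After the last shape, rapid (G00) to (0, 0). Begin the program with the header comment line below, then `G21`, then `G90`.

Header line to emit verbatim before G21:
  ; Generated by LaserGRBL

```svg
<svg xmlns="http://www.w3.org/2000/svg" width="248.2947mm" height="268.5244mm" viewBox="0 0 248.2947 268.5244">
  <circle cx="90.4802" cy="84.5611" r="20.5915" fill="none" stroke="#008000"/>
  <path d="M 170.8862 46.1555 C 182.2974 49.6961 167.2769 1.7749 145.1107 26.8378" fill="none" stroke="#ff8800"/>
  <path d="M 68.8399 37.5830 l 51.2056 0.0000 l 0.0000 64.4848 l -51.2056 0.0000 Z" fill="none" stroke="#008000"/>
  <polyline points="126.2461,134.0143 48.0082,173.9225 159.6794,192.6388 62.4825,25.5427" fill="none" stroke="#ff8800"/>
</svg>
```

Since the viewBox matches the mm dimensions, user units are millimetres directly. The only transform is the Y-flip y_m = 268.5244 − y_svg.

Shape 1 is a circle drawn with `<circle>`. Its stroke #008000 means engrave at S225, F2108. After flipping Y the toolpath is (111.0717,183.9633) → (109.5043,191.8433) → (105.0406,198.5237) → (98.3602,202.9874) → (90.4802,204.5548) → (82.6002,202.9874) → (75.9198,198.5237) → (71.4561,191.8433) → (69.8887,183.9633) → (71.4561,176.0833) → (75.9198,169.4029) → (82.6002,164.9392) → (90.4802,163.3718) → (98.3602,164.9392) → (105.0406,169.4029) → (109.5043,176.0833) → (111.0717,183.9633), returning to the start.

Shape 2 is a cubic bezier drawn with `<path>`. Its stroke #ff8800 means score at S533, F1591. After flipping Y the toolpath is (170.8862,222.3689) → (173.9641,223.2104) → (174.7900,227.4181) → (173.5900,233.5336) → (170.5900,240.0986) → (166.0160,245.6548) → (160.0942,248.7437) → (153.0504,247.9071) → (145.1107,241.6866).

Shape 3 is a rectangle drawn with `<path>`. Its stroke #008000 means engrave at S225, F2108. After flipping Y the toolpath is (68.8399,230.9414) → (120.0455,230.9414) → (120.0455,166.4566) → (68.8399,166.4566) → (68.8399,230.9414), returning to the start.

Shape 4 is a open polyline drawn with `<polyline>`. Its stroke #ff8800 means score at S533, F1591. After flipping Y the toolpath is (126.2461,134.5101) → (48.0082,94.6019) → (159.6794,75.8856) → (62.4825,242.9817).

; Generated by LaserGRBL
G21
G90
G00 X111.0717 Y183.9633
M4 S225
G1 X109.5043 Y191.8433 F2108
G1 X105.0406 Y198.5237 F2108
G1 X98.3602 Y202.9874 F2108
G1 X90.4802 Y204.5548 F2108
G1 X82.6002 Y202.9874 F2108
G1 X75.9198 Y198.5237 F2108
G1 X71.4561 Y191.8433 F2108
G1 X69.8887 Y183.9633 F2108
G1 X71.4561 Y176.0833 F2108
G1 X75.9198 Y169.4029 F2108
G1 X82.6002 Y164.9392 F2108
G1 X90.4802 Y163.3718 F2108
G1 X98.3602 Y164.9392 F2108
G1 X105.0406 Y169.4029 F2108
G1 X109.5043 Y176.0833 F2108
G1 X111.0717 Y183.9633 F2108
M5
G00 X170.8862 Y222.3689
M4 S533
G1 X173.9641 Y223.2104 F1591
G1 X174.7900 Y227.4181 F1591
G1 X173.5900 Y233.5336 F1591
G1 X170.5900 Y240.0986 F1591
G1 X166.0160 Y245.6548 F1591
G1 X160.0942 Y248.7437 F1591
G1 X153.0504 Y247.9071 F1591
G1 X145.1107 Y241.6866 F1591
M5
G00 X68.8399 Y230.9414
M4 S225
G1 X120.0455 Y230.9414 F2108
G1 X120.0455 Y166.4566 F2108
G1 X68.8399 Y166.4566 F2108
G1 X68.8399 Y230.9414 F2108
M5
G00 X126.2461 Y134.5101
M4 S533
G1 X48.0082 Y94.6019 F1591
G1 X159.6794 Y75.8856 F1591
G1 X62.4825 Y242.9817 F1591
M5
G00 X0.0000 Y0.0000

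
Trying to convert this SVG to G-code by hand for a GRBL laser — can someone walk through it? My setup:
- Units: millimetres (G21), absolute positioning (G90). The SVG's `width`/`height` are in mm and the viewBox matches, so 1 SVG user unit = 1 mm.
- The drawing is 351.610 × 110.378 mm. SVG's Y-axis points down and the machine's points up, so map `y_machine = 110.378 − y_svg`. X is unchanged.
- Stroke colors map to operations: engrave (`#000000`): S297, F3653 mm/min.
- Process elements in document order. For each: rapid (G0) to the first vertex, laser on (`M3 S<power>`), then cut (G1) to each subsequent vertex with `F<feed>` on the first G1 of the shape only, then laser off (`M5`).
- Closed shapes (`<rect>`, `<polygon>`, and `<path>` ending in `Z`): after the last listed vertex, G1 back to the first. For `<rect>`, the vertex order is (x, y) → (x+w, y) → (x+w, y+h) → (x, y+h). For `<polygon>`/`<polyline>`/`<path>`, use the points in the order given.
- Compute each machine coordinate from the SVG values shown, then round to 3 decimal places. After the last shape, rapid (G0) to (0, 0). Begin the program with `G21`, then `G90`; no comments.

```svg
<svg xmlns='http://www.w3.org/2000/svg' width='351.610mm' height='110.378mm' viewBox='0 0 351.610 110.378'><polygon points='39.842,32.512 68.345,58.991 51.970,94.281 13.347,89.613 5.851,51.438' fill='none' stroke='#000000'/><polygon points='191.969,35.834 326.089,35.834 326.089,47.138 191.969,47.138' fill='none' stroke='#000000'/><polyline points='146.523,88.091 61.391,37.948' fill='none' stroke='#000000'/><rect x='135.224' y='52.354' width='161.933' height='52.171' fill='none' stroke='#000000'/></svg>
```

viewBox `0 0 351.610 110.378` with mm width/height → 1 unit = 1 mm. Flip: y_m = 110.378 − y_svg.

**Shape 1** — `<polygon>` regular polygon, stroke `#000000` → engrave (S297, F3653). Machine vertices: (39.842,77.866) → (68.345,51.387) → (51.970,16.097) → (13.347,20.765) → (5.851,58.940) → (39.842,77.866). Closed: final G1 returns to the first vertex.

**Shape 2** — `<polygon>` rectangle, stroke `#000000` → engrave (S297, F3653). Machine vertices: (191.969,74.544) → (326.089,74.544) → (326.089,63.240) → (191.969,63.240) → (191.969,74.544). Closed: final G1 returns to the first vertex.

**Shape 3** — `<polyline>` line segment, stroke `#000000` → engrave (S297, F3653). Machine vertices: (146.523,22.287) → (61.391,72.430). Open path.

**Shape 4** — `<rect>` rectangle, stroke `#000000` → engrave (S297, F3653). Machine vertices: (135.224,58.024) → (297.157,58.024) → (297.157,5.853) → (135.224,5.853) → (135.224,58.024). Closed: final G1 returns to the first vertex.

G21
G90
G0 X39.842 Y77.866
M3 S297
G1 X68.345 Y51.387 F3653
G1 X51.970 Y16.097
G1 X13.347 Y20.765
G1 X5.851 Y58.940
G1 X39.842 Y77.866
M5
G0 X191.969 Y74.544
M3 S297
G1 X326.089 Y74.544 F3653
G1 X326.089 Y63.240
G1 X191.969 Y63.240
G1 X191.969 Y74.544
M5
G0 X146.523 Y22.287
M3 S297
G1 X61.391 Y72.430 F3653
M5
G0 X135.224 Y58.024
M3 S297
G1 X297.157 Y58.024 F3653
G1 X297.157 Y5.853
G1 X135.224 Y5.853
G1 X135.224 Y58.024
M5
G0 X0.000 Y0.000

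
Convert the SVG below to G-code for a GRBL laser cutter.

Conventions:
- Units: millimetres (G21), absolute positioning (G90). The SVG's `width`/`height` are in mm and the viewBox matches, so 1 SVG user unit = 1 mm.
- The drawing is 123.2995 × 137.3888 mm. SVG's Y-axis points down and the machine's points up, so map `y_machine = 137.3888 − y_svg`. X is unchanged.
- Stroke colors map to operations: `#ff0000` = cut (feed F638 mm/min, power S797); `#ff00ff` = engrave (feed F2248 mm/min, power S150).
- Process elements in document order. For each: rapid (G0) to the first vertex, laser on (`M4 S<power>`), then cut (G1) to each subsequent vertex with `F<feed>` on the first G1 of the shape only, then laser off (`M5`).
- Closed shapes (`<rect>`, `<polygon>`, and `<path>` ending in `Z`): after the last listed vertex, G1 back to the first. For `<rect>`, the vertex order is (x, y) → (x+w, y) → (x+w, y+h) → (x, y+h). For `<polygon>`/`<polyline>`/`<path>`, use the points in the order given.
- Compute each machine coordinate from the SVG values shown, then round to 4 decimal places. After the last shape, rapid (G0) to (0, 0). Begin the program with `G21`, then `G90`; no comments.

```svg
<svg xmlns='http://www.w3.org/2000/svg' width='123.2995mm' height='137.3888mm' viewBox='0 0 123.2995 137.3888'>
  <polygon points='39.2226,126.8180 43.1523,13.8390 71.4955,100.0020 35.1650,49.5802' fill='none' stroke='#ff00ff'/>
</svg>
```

G21
G90
G0 X39.2226 Y10.5708
M4 S150
G1 X43.1523 Y123.5498 F2248
G1 X71.4955 Y37.3868
G1 X35.1650 Y87.8086
G1 X39.2226 Y10.5708
M5
G0 X0.0000 Y0.0000

Since the viewBox matches the mm dimensions, user units are millimetres directly. The only transform is the Y-flip y_m = 137.3888 − y_svg.

Shape 1 is a closed polygon drawn with `<polygon>`. Its stroke #ff00ff means engrave at S150, F2248. After flipping Y the toolpath is (39.2226,10.5708) → (43.1523,123.5498) → (71.4955,37.3868) → (35.1650,87.8086) → (39.2226,10.5708), returning to the start.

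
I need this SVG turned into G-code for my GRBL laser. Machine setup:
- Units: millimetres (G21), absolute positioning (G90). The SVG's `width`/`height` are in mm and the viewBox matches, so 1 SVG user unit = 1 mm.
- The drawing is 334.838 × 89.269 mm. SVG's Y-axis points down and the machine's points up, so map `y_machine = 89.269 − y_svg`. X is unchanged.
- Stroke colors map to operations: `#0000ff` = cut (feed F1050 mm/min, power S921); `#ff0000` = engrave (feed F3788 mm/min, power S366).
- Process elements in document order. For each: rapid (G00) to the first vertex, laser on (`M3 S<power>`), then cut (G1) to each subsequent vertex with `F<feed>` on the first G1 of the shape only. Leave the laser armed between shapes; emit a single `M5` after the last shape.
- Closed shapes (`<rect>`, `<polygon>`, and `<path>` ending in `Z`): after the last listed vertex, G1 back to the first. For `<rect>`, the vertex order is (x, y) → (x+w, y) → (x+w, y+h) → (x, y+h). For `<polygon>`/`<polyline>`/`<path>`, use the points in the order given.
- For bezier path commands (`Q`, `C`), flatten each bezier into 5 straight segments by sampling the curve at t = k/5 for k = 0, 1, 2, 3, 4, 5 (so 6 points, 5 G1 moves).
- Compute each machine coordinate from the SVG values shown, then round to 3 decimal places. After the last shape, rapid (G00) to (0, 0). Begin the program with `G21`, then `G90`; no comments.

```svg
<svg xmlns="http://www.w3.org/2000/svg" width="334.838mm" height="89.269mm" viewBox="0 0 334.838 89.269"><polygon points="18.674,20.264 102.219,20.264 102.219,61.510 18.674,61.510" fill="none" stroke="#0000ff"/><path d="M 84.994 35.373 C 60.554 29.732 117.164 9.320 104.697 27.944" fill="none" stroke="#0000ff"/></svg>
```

G21
G90
G00 X18.674 Y69.005
M3 S921
G1 X102.219 Y69.005 F1050
G1 X102.219 Y27.759
G1 X18.674 Y27.759
G1 X18.674 Y69.005
G00 X84.994 Y53.896
M3 S921
G1 X78.855 Y58.623 F1050
G1 X84.962 Y64.312
G1 X96.109 Y68.380
G1 X105.089 Y68.246
G1 X104.697 Y61.325
M5
G00 X0.000 Y0.000

1 u = 1 mm; y_m = 89.269 − y.

[1] `<polygon>` rectangle, #0000ff→cut S921 F1050: (18.674,69.005) → (102.219,69.005) → (102.219,27.759) → (18.674,27.759) → (18.674,69.005) (closed)

[2] `<path>` cubic bezier, #0000ff→cut S921 F1050: (84.994,53.896) → (78.855,58.623) → (84.962,64.312) → (96.109,68.380) → (105.089,68.246) → (104.697,61.325)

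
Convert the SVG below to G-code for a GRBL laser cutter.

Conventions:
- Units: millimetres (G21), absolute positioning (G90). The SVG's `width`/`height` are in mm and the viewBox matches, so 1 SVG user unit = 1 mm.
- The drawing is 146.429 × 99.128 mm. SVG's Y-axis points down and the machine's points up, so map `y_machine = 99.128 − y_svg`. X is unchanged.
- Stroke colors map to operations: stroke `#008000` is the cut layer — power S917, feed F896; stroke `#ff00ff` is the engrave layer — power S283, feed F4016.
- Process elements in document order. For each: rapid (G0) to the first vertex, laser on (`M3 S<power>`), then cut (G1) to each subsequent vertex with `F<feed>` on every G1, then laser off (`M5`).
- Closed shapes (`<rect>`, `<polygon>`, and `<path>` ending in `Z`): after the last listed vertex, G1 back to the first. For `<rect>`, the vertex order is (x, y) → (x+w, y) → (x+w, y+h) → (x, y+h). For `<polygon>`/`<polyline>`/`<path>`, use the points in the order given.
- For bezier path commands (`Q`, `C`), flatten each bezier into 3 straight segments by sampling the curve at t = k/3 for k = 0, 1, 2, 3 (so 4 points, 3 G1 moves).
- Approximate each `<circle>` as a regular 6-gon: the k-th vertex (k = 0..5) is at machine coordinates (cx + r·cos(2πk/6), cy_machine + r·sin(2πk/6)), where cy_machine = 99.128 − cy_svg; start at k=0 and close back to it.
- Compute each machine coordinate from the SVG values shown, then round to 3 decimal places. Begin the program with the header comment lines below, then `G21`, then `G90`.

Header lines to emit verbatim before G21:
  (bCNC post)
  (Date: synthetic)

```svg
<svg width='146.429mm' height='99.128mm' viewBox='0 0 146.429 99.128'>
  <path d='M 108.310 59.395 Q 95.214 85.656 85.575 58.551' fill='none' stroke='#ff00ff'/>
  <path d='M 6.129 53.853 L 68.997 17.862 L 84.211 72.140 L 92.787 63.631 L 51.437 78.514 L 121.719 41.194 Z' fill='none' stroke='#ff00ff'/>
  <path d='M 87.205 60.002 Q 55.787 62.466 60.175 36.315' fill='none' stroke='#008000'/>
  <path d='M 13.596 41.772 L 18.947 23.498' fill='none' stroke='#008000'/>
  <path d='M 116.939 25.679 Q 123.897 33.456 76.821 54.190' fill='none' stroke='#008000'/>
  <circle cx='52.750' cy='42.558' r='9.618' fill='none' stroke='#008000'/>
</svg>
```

(bCNC post)
(Date: synthetic)
G21
G90
G0 X108.310 Y39.733
M3 S283
G1 X99.963 Y28.155 F4016
G1 X92.385 Y28.437 F4016
G1 X85.575 Y40.577 F4016
M5
G0 X6.129 Y45.275
M3 S283
G1 X68.997 Y81.266 F4016
G1 X84.211 Y26.988 F4016
G1 X92.787 Y35.497 F4016
G1 X51.437 Y20.614 F4016
G1 X121.719 Y57.934 F4016
G1 X6.129 Y45.275 F4016
M5
G0 X87.205 Y39.126
M3 S917
G1 X70.238 Y40.663 F896
G1 X61.228 Y48.558 F896
G1 X60.175 Y62.813 F896
M5
G0 X13.596 Y57.356
M3 S917
G1 X18.947 Y75.630 F896
M5
G0 X116.939 Y73.449
M3 S917
G1 X115.574 Y66.825 F896
G1 X102.201 Y57.321 F896
G1 X76.821 Y44.938 F896
M5
G0 X62.368 Y56.570
M3 S917
G1 X57.559 Y64.899 F896
G1 X47.941 Y64.899 F896
G1 X43.132 Y56.570 F896
G1 X47.941 Y48.241 F896
G1 X57.559 Y48.241 F896
G1 X62.368 Y56.570 F896
M5

1 u = 1 mm; y_m = 99.128 − y.

[1] `<path>` quadratic bezier, #ff00ff→engrave S283 F4016: (108.310,39.733) → (99.963,28.155) → (92.385,28.437) → (85.575,40.577)

[2] `<path>` closed polygon, #ff00ff→engrave S283 F4016: (6.129,45.275) → (68.997,81.266) → (84.211,26.988) → (92.787,35.497) → (51.437,20.614) → (121.719,57.934) → (6.129,45.275) (closed)

[3] `<path>` quadratic bezier, #008000→cut S917 F896: (87.205,39.126) → (70.238,40.663) → (61.228,48.558) → (60.175,62.813)

[4] `<path>` line segment, #008000→cut S917 F896: (13.596,57.356) → (18.947,75.630)

[5] `<path>` quadratic bezier, #008000→cut S917 F896: (116.939,73.449) → (115.574,66.825) → (102.201,57.321) → (76.821,44.938)

[6] `<circle>` circle, #008000→cut S917 F896: (62.368,56.570) → (57.559,64.899) → (47.941,64.899) → (43.132,56.570) → (47.941,48.241) → (57.559,48.241) → (62.368,56.570) (closed)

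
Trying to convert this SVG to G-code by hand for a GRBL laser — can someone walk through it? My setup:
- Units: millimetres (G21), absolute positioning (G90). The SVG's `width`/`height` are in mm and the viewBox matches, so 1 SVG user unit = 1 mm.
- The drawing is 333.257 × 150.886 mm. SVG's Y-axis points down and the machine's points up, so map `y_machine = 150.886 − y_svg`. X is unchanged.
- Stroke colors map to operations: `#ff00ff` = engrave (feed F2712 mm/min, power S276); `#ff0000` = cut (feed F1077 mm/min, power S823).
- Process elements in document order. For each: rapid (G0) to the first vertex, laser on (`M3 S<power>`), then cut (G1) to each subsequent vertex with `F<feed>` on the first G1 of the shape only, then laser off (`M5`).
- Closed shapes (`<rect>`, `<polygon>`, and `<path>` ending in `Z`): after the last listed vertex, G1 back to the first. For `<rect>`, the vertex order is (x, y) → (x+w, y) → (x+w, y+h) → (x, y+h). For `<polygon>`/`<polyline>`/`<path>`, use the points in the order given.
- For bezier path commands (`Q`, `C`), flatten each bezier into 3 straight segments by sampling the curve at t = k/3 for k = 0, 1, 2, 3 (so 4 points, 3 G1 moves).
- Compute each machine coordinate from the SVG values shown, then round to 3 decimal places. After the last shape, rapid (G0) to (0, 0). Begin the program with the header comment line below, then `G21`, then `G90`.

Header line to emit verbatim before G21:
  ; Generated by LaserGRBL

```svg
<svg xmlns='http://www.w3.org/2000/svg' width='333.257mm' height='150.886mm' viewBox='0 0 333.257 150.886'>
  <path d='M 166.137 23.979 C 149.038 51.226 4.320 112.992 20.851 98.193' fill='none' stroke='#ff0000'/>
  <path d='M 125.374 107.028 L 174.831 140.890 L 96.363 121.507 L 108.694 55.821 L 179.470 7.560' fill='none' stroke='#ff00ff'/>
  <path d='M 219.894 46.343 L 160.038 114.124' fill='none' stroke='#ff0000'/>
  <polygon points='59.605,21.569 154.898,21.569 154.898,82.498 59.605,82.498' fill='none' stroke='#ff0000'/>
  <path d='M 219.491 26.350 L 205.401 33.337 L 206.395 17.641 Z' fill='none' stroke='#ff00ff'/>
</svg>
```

; Generated by LaserGRBL
G21
G90
G0 X166.137 Y126.907
M3 S823
G1 X117.197 Y92.268 F1077
G1 X47.371 Y59.301
G1 X20.851 Y52.693
M5
G0 X125.374 Y43.858
M3 S276
G1 X174.831 Y9.996 F2712
G1 X96.363 Y29.379
G1 X108.694 Y95.065
G1 X179.470 Y143.326
M5
G0 X219.894 Y104.543
M3 S823
G1 X160.038 Y36.762 F1077
M5
G0 X59.605 Y129.317
M3 S823
G1 X154.898 Y129.317 F1077
G1 X154.898 Y68.388
G1 X59.605 Y68.388
G1 X59.605 Y129.317
M5
G0 X219.491 Y124.536
M3 S276
G1 X205.401 Y117.549 F2712
G1 X206.395 Y133.245
G1 X219.491 Y124.536
M5
G0 X0.000 Y0.000

viewBox `0 0 333.257 150.886` with mm width/height → 1 unit = 1 mm. Flip: y_m = 150.886 − y_svg.

**Shape 1** — `<path>` cubic bezier, stroke `#ff0000` → cut (S823, F1077). Control points (SVG): P0=(166.137,23.979), P1=(149.038,51.226), P2=(4.320,112.992), P3=(20.851,98.193); sampled at t=k/3. Machine vertices: (166.137,126.907) → (117.197,92.268) → (47.371,59.301) → (20.851,52.693). Open path.

**Shape 2** — `<path>` open polyline, stroke `#ff00ff` → engrave (S276, F2712). Machine vertices: (125.374,43.858) → (174.831,9.996) → (96.363,29.379) → (108.694,95.065) → (179.470,143.326). Open path.

**Shape 3** — `<path>` line segment, stroke `#ff0000` → cut (S823, F1077). Machine vertices: (219.894,104.543) → (160.038,36.762). Open path.

**Shape 4** — `<polygon>` rectangle, stroke `#ff0000` → cut (S823, F1077). Machine vertices: (59.605,129.317) → (154.898,129.317) → (154.898,68.388) → (59.605,68.388) → (59.605,129.317). Closed: final G1 returns to the first vertex.

**Shape 5** — `<path>` regular polygon, stroke `#ff00ff` → engrave (S276, F2712). Machine vertices: (219.491,124.536) → (205.401,117.549) → (206.395,133.245) → (219.491,124.536). Closed: final G1 returns to the first vertex.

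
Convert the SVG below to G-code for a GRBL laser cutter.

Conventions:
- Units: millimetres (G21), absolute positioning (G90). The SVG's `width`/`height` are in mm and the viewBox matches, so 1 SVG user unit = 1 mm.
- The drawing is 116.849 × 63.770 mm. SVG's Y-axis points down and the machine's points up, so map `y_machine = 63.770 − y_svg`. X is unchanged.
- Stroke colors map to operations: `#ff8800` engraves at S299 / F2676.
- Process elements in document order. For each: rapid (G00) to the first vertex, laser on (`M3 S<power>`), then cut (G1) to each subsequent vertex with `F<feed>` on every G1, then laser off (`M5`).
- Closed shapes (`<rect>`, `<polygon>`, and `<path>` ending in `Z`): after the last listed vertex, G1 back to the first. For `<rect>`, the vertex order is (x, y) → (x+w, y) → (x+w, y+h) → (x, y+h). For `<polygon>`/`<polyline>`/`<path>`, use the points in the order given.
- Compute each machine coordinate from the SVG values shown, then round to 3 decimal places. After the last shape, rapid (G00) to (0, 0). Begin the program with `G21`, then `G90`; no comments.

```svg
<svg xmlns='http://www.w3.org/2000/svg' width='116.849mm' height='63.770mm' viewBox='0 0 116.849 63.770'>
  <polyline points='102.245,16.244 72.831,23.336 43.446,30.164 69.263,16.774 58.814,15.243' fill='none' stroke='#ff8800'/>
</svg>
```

G21
G90
G00 X102.245 Y47.526
M3 S299
G1 X72.831 Y40.434 F2676
G1 X43.446 Y33.606 F2676
G1 X69.263 Y46.996 F2676
G1 X58.814 Y48.527 F2676
M5
G00 X0.000 Y0.000

1 u = 1 mm; y_m = 63.770 − y.

[1] `<polyline>` open polyline, #ff8800→engrave S299 F2676: (102.245,47.526) → (72.831,40.434) → (43.446,33.606) → (69.263,46.996) → (58.814,48.527)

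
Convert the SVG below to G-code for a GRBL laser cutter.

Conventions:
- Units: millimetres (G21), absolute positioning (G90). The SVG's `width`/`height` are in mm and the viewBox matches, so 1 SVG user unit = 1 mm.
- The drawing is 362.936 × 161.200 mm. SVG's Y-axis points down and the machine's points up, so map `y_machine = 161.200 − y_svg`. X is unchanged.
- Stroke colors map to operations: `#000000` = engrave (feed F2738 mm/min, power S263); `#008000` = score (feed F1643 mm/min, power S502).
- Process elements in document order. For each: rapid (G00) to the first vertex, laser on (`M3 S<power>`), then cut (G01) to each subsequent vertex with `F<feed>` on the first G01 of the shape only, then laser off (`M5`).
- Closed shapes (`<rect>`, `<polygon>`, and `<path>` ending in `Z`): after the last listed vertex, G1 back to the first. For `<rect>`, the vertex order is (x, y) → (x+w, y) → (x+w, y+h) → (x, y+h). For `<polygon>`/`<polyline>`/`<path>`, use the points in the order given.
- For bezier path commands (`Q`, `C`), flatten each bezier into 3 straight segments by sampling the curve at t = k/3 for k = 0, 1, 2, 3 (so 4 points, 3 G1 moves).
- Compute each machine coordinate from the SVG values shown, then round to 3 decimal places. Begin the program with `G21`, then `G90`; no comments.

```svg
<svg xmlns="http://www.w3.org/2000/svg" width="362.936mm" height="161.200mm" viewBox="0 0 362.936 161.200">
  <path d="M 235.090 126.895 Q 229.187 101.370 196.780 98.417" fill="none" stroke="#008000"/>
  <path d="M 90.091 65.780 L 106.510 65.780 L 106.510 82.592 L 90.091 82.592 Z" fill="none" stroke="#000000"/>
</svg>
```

1 u = 1 mm; y_m = 161.200 − y.

[1] `<path>` quadratic bezier, #008000→score S502 F1643: (235.090,34.305) → (228.210,48.814) → (215.440,58.306) → (196.780,62.783)

[2] `<path>` rectangle, #000000→engrave S263 F2738: (90.091,95.420) → (106.510,95.420) → (106.510,78.608) → (90.091,78.608) → (90.091,95.420) (closed)

G21
G90
G00 X235.090 Y34.305
M3 S502
G01 X228.210 Y48.814 F1643
G01 X215.440 Y58.306
G01 X196.780 Y62.783
M5
G00 X90.091 Y95.420
M3 S263
G01 X106.510 Y95.420 F2738
G01 X106.510 Y78.608
G01 X90.091 Y78.608
G01 X90.091 Y95.420
M5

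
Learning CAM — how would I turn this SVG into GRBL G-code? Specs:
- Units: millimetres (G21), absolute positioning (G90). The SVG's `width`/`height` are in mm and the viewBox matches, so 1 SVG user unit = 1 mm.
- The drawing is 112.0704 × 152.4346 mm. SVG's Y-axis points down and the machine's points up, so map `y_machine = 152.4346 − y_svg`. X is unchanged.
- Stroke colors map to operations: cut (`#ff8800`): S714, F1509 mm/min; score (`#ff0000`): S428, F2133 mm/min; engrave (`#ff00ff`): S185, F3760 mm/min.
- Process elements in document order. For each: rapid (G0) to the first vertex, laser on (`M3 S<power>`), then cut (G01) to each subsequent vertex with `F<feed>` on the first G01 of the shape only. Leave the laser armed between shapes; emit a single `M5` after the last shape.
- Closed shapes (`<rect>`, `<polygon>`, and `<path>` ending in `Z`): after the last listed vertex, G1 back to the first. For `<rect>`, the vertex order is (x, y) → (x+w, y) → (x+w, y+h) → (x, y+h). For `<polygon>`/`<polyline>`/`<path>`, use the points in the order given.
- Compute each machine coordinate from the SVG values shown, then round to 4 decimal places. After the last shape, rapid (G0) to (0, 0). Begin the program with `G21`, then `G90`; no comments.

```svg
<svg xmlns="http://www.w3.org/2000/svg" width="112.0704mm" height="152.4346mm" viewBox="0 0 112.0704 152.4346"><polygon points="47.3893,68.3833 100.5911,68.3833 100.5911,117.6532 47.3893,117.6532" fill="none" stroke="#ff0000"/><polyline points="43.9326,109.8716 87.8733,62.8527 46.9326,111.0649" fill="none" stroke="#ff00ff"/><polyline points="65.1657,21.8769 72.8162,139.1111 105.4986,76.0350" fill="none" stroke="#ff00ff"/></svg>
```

1 u = 1 mm; y_m = 152.4346 − y.

[1] `<polygon>` rectangle, #ff0000→score S428 F2133: (47.3893,84.0513) → (100.5911,84.0513) → (100.5911,34.7814) → (47.3893,34.7814) → (47.3893,84.0513) (closed)

[2] `<polyline>` open polyline, #ff00ff→engrave S185 F3760: (43.9326,42.5630) → (87.8733,89.5819) → (46.9326,41.3697)

[3] `<polyline>` open polyline, #ff00ff→engrave S185 F3760: (65.1657,130.5577) → (72.8162,13.3235) → (105.4986,76.3996)

G21
G90
G0 X47.3893 Y84.0513
M3 S428
G01 X100.5911 Y84.0513 F2133
G01 X100.5911 Y34.7814
G01 X47.3893 Y34.7814
G01 X47.3893 Y84.0513
G0 X43.9326 Y42.5630
M3 S185
G01 X87.8733 Y89.5819 F3760
G01 X46.9326 Y41.3697
G0 X65.1657 Y130.5577
M3 S185
G01 X72.8162 Y13.3235 F3760
G01 X105.4986 Y76.3996
M5
G0 X0.0000 Y0.0000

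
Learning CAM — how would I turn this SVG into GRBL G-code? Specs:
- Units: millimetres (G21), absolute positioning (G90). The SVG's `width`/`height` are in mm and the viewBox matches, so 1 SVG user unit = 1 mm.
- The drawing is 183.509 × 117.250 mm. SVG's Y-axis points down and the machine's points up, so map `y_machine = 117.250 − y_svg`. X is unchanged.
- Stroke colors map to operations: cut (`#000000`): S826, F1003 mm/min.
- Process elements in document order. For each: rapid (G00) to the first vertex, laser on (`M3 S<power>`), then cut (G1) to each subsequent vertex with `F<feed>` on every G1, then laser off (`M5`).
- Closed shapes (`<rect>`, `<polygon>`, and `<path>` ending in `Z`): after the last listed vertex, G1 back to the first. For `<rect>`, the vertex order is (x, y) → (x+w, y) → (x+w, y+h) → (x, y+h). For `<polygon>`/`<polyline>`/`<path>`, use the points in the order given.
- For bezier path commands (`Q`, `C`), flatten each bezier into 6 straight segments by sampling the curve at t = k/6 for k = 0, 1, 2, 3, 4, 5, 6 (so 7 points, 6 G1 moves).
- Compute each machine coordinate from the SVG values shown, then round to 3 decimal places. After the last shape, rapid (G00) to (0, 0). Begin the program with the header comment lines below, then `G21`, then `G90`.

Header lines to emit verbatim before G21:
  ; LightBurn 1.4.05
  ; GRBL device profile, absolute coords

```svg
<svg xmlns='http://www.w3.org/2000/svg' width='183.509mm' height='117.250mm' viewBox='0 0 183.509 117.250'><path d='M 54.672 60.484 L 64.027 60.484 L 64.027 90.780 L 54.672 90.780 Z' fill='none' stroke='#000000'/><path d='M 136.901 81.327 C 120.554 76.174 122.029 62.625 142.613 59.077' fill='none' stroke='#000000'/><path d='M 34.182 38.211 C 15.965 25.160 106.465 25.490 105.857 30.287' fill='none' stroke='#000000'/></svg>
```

; LightBurn 1.4.05
; GRBL device profile, absolute coords
G21
G90
G00 X54.672 Y56.766
M3 S826
G1 X64.027 Y56.766 F1003
G1 X64.027 Y26.470 F1003
G1 X54.672 Y26.470 F1003
G1 X54.672 Y56.766 F1003
M5
G00 X136.901 Y35.923
M3 S826
G1 X130.219 Y39.114 F1003
G1 X126.542 Y43.193 F1003
G1 X125.908 Y47.650 F1003
G1 X128.351 Y51.973 F1003
G1 X133.907 Y55.651 F1003
G1 X142.613 Y58.173 F1003
M5
G00 X34.182 Y79.039
M3 S826
G1 X33.208 Y84.491 F1003
G1 X44.803 Y87.960 F1003
G1 X63.416 Y89.694 F1003
G1 X83.497 Y89.941 F1003
G1 X99.494 Y88.948 F1003
G1 X105.857 Y86.963 F1003
M5
G00 X0.000 Y0.000

viewBox `0 0 183.509 117.250` with mm width/height → 1 unit = 1 mm. Flip: y_m = 117.250 − y_svg.

**Shape 1** — `<path>` rectangle, stroke `#000000` → cut (S826, F1003). Machine vertices: (54.672,56.766) → (64.027,56.766) → (64.027,26.470) → (54.672,26.470) → (54.672,56.766). Closed: final G1 returns to the first vertex.

**Shape 2** — `<path>` cubic bezier, stroke `#000000` → cut (S826, F1003). Control points (SVG): P0=(136.901,81.327), P1=(120.554,76.174), P2=(122.029,62.625), P3=(142.613,59.077); sampled at t=k/6. Machine vertices: (136.901,35.923) → (130.219,39.114) → (126.542,43.193) → (125.908,47.650) → (128.351,51.973) → (133.907,55.651) → (142.613,58.173). Open path.

**Shape 3** — `<path>` cubic bezier, stroke `#000000` → cut (S826, F1003). Control points (SVG): P0=(34.182,38.211), P1=(15.965,25.160), P2=(106.465,25.490), P3=(105.857,30.287); sampled at t=k/6. Machine vertices: (34.182,79.039) → (33.208,84.491) → (44.803,87.960) → (63.416,89.694) → (83.497,89.941) → (99.494,88.948) → (105.857,86.963). Open path.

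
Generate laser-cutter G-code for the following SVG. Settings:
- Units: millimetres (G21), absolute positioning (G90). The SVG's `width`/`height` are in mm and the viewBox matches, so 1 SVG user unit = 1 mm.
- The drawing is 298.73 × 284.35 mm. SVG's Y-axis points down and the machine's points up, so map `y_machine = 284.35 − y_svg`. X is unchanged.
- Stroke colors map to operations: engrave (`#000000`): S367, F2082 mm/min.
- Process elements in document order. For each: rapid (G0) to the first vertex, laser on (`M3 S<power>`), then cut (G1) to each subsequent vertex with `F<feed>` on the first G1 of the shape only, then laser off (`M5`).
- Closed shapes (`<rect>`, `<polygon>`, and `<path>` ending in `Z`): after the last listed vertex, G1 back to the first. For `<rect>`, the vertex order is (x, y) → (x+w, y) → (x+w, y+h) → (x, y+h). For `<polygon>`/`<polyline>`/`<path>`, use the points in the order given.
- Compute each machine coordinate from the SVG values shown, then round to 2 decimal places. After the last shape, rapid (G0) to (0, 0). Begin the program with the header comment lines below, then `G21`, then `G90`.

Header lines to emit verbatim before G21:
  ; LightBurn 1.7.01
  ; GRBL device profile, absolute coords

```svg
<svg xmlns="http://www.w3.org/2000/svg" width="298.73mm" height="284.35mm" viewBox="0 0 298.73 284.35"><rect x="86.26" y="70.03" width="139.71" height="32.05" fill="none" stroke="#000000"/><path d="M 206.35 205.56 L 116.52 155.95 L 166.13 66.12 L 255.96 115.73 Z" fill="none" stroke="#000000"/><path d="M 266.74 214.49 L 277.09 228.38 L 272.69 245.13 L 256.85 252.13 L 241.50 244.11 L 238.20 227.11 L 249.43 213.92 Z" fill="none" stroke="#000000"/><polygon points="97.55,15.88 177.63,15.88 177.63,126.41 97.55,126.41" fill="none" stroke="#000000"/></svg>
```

1 u = 1 mm; y_m = 284.35 − y.

[1] `<rect>` rectangle, #000000→engrave S367 F2082: (86.26,214.32) → (225.97,214.32) → (225.97,182.27) → (86.26,182.27) → (86.26,214.32) (closed)

[2] `<path>` regular polygon, #000000→engrave S367 F2082: (206.35,78.79) → (116.52,128.40) → (166.13,218.23) → (255.96,168.62) → (206.35,78.79) (closed)

[3] `<path>` regular polygon, #000000→engrave S367 F2082: (266.74,69.86) → (277.09,55.97) → (272.69,39.22) → (256.85,32.22) → (241.50,40.24) → (238.20,57.24) → (249.43,70.43) → (266.74,69.86) (closed)

[4] `<polygon>` rectangle, #000000→engrave S367 F2082: (97.55,268.47) → (177.63,268.47) → (177.63,157.94) → (97.55,157.94) → (97.55,268.47) (closed)

; LightBurn 1.7.01
; GRBL device profile, absolute coords
G21
G90
G0 X86.26 Y214.32
M3 S367
G1 X225.97 Y214.32 F2082
G1 X225.97 Y182.27
G1 X86.26 Y182.27
G1 X86.26 Y214.32
M5
G0 X206.35 Y78.79
M3 S367
G1 X116.52 Y128.40 F2082
G1 X166.13 Y218.23
G1 X255.96 Y168.62
G1 X206.35 Y78.79
M5
G0 X266.74 Y69.86
M3 S367
G1 X277.09 Y55.97 F2082
G1 X272.69 Y39.22
G1 X256.85 Y32.22
G1 X241.50 Y40.24
G1 X238.20 Y57.24
G1 X249.43 Y70.43
G1 X266.74 Y69.86
M5
G0 X97.55 Y268.47
M3 S367
G1 X177.63 Y268.47 F2082
G1 X177.63 Y157.94
G1 X97.55 Y157.94
G1 X97.55 Y268.47
M5
G0 X0.00 Y0.00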